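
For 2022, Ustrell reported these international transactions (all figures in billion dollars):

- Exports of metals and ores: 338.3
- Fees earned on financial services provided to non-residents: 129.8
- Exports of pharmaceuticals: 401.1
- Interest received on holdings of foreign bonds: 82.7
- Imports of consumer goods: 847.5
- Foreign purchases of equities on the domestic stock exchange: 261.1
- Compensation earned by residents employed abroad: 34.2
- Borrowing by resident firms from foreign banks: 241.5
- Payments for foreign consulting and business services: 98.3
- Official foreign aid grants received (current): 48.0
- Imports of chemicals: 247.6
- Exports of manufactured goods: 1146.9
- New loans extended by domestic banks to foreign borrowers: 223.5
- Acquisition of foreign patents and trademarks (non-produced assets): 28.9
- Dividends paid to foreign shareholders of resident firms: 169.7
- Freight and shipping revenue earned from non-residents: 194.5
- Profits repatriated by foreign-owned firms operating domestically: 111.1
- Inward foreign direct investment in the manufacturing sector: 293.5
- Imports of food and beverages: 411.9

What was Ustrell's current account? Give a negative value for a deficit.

489.4

Goods: 338.3 - 847.5 - 247.6 + 1146.9 - 411.9 + 401.1 = 379.3
Services: -98.3 + 129.8 + 194.5 = 226.0
Primary income: 34.2 - 169.7 - 111.1 + 82.7 = -163.9
Secondary income: 48.0
Current account = 379.3 + 226.0 + (-163.9) + 48.0 = 489.4
(Excluded from the current account — financial account: foreign purchases of equities on the domestic stock exchange 261.1, borrowing by resident firms from foreign banks 241.5, new loans extended by domestic banks to foreign borrowers 223.5, inward foreign direct investment in the manufacturing sector 293.5; capital account: acquisition of foreign patents and trademarks (non-produced assets) 28.9.)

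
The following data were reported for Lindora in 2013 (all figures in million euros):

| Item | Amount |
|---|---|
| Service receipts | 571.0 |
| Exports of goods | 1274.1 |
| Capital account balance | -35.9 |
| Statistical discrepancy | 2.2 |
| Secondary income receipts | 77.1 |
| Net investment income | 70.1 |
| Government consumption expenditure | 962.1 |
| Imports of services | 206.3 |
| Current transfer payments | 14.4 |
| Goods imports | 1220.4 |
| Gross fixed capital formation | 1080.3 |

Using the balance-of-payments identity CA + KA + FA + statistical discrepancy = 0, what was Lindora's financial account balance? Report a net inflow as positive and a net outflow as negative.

Goods balance = 1274.1 - 1220.4 = 53.7
Services balance = 571.0 - 206.3 = 364.7
Trade balance (goods + services) = 53.7 + 364.7 = 418.4
Net primary income = 70.1
Net secondary income = 77.1 - 14.4 = 62.7
Current account = 418.4 + 70.1 + 62.7 = 551.2
Financial account = -(551.2 + (-35.9) + 2.2) = -517.5

-517.5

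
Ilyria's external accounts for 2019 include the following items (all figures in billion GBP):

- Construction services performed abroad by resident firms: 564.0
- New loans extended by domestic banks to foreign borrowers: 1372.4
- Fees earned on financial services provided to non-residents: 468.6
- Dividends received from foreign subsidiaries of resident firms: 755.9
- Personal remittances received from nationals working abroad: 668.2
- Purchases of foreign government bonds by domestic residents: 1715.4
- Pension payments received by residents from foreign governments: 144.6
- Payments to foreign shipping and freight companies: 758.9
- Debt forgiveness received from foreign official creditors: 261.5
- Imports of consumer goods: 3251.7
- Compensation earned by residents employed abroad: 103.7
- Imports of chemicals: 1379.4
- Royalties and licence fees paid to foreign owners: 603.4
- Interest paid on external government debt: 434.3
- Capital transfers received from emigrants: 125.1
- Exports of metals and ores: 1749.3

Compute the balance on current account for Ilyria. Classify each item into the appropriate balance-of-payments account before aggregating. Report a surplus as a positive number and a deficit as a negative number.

Goods: 1749.3 - 1379.4 - 3251.7 = -2881.8
Services: -603.4 + 468.6 - 758.9 + 564.0 = -329.7
Primary income: 103.7 + 755.9 - 434.3 = 425.3
Secondary income: 144.6 + 668.2 = 812.8
Current account = (-2881.8) + (-329.7) + 425.3 + 812.8 = -1973.4
(Excluded from the current account — financial account: new loans extended by domestic banks to foreign borrowers 1372.4, purchases of foreign government bonds by domestic residents 1715.4; capital account: debt forgiveness received from foreign official creditors 261.5, capital transfers received from emigrants 125.1.)

-1973.4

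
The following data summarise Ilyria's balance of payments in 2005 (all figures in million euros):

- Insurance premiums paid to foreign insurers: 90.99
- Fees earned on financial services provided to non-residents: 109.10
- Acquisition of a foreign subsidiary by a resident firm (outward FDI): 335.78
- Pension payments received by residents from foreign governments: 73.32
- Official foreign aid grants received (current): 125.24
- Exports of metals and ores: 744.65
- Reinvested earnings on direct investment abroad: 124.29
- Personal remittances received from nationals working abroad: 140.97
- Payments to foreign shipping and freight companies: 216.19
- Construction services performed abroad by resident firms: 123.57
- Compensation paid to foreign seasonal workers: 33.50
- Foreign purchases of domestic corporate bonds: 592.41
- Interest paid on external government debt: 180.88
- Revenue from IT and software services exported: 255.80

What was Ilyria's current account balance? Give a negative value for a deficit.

1175.38

Goods: 744.65
Services: 255.80 - 90.99 + 109.10 - 216.19 + 123.57 = 181.29
Primary income: 124.29 - 33.50 - 180.88 = -90.09
Secondary income: 125.24 + 73.32 + 140.97 = 339.53
Current account = 744.65 + 181.29 + (-90.09) + 339.53 = 1175.38
(Excluded from the current account — financial account: acquisition of a foreign subsidiary by a resident firm (outward FDI) 335.78, foreign purchases of domestic corporate bonds 592.41.)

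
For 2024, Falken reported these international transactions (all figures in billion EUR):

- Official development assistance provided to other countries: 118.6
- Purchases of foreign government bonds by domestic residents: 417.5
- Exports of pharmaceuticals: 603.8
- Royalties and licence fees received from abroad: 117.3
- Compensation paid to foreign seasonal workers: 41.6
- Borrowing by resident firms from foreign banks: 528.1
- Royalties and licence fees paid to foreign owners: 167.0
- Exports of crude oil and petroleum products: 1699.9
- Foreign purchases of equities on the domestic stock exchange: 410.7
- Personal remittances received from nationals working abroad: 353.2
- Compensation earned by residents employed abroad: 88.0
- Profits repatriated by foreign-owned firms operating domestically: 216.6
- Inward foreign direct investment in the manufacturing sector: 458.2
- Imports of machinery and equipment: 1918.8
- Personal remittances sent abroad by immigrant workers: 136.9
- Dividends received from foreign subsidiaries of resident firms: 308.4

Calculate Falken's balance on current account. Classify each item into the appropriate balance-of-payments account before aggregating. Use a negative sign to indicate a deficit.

571.1

Goods: 1699.9 + 603.8 - 1918.8 = 384.9
Services: -167.0 + 117.3 = -49.7
Primary income: -41.6 + 308.4 - 216.6 + 88.0 = 138.2
Secondary income: -136.9 - 118.6 + 353.2 = 97.7
Current account = 384.9 + (-49.7) + 138.2 + 97.7 = 571.1
(Excluded from the current account — financial account: purchases of foreign government bonds by domestic residents 417.5, borrowing by resident firms from foreign banks 528.1, foreign purchases of equities on the domestic stock exchange 410.7, inward foreign direct investment in the manufacturing sector 458.2.)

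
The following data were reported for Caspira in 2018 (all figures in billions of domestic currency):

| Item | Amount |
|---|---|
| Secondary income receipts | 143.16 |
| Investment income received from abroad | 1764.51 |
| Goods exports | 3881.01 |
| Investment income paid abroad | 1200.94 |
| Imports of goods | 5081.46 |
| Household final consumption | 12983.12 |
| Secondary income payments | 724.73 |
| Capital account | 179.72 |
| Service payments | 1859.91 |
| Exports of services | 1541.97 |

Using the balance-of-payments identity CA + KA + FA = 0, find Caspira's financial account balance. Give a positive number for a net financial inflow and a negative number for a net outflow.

1356.67

Goods balance = 3881.01 - 5081.46 = -1200.45
Services balance = 1541.97 - 1859.91 = -317.94
Trade balance (goods + services) = -1200.45 + (-317.94) = -1518.39
Net primary income = 1764.51 - 1200.94 = 563.57
Net secondary income = 143.16 - 724.73 = -581.57
Current account = -1518.39 + 563.57 + (-581.57) = -1536.39
Financial account = -(-1536.39 + 179.72) = 1356.67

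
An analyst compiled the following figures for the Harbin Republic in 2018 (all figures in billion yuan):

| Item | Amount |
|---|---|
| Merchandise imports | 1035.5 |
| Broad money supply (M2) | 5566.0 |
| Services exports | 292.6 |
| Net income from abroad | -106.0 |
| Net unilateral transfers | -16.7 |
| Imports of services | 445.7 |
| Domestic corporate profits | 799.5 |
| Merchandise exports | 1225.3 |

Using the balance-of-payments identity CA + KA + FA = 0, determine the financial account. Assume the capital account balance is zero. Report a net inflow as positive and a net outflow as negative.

Goods balance = 1225.3 - 1035.5 = 189.8
Services balance = 292.6 - 445.7 = -153.1
Trade balance (goods + services) = 189.8 + (-153.1) = 36.7
Net primary income = -106.0
Net secondary income = -16.7
Current account = 36.7 + (-106.0) + (-16.7) = -86.0
Financial account = -(-86.0) = 86.0

86.0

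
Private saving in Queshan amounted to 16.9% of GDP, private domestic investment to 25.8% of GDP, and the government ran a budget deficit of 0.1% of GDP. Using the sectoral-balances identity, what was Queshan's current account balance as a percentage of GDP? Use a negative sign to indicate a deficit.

By the sectoral-balances identity, CA = (S_private - I) + (T - G).
Private balance = 16.9 - 25.8 = -8.9
Government balance (T - G) = -0.1
CA = -8.9 + (-0.1) = -9.0

-9.0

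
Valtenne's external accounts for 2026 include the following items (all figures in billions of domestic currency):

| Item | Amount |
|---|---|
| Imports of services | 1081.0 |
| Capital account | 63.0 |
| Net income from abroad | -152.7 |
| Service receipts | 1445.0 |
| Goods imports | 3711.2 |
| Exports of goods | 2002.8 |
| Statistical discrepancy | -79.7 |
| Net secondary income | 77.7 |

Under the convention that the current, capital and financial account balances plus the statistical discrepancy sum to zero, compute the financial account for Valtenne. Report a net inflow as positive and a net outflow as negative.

Goods balance = 2002.8 - 3711.2 = -1708.4
Services balance = 1445.0 - 1081.0 = 364.0
Trade balance (goods + services) = -1708.4 + 364.0 = -1344.4
Net primary income = -152.7
Net secondary income = 77.7
Current account = -1344.4 + (-152.7) + 77.7 = -1419.4
Financial account = -(-1419.4 + 63.0 + (-79.7)) = 1436.1

1436.1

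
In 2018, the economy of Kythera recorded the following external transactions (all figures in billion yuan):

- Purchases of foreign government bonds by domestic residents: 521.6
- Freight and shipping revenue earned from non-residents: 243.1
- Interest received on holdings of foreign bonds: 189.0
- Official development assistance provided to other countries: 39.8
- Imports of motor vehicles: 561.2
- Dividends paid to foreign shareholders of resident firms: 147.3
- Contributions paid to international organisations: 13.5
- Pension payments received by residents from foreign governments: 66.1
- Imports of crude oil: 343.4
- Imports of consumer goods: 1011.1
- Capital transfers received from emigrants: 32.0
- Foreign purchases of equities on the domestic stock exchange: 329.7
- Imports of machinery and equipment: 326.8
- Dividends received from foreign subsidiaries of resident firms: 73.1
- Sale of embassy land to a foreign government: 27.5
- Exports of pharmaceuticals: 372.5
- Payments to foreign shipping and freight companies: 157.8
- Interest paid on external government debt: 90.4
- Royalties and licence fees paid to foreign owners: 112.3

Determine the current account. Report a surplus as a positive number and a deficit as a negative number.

-1859.8

Goods: -326.8 - 561.2 + 372.5 - 1011.1 - 343.4 = -1870.0
Services: 243.1 - 112.3 - 157.8 = -27.0
Primary income: -90.4 - 147.3 + 73.1 + 189.0 = 24.4
Secondary income: -39.8 - 13.5 + 66.1 = 12.8
Current account = (-1870.0) + (-27.0) + 24.4 + 12.8 = -1859.8
(Excluded from the current account — financial account: purchases of foreign government bonds by domestic residents 521.6, foreign purchases of equities on the domestic stock exchange 329.7; capital account: capital transfers received from emigrants 32.0, sale of embassy land to a foreign government 27.5.)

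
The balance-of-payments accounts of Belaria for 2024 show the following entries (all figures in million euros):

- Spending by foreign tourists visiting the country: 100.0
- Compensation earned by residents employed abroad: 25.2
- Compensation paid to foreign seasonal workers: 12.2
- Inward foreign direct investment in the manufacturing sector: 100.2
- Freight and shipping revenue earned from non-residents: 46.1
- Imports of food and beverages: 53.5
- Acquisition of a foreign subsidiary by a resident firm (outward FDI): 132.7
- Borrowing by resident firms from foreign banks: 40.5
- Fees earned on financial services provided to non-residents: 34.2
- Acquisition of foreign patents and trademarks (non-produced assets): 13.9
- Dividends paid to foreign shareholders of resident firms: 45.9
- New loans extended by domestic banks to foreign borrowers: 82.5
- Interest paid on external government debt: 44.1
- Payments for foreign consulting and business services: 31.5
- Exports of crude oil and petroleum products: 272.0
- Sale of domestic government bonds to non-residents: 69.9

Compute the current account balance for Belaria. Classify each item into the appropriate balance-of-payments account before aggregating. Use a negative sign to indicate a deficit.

290.3

Goods: -53.5 + 272.0 = 218.5
Services: 46.1 + 34.2 + 100.0 - 31.5 = 148.8
Primary income: -44.1 + 25.2 - 12.2 - 45.9 = -77.0
Current account = 218.5 + 148.8 + (-77.0) = 290.3
(Excluded from the current account — financial account: inward foreign direct investment in the manufacturing sector 100.2, acquisition of a foreign subsidiary by a resident firm (outward FDI) 132.7, borrowing by resident firms from foreign banks 40.5, new loans extended by domestic banks to foreign borrowers 82.5, sale of domestic government bonds to non-residents 69.9; capital account: acquisition of foreign patents and trademarks (non-produced assets) 13.9.)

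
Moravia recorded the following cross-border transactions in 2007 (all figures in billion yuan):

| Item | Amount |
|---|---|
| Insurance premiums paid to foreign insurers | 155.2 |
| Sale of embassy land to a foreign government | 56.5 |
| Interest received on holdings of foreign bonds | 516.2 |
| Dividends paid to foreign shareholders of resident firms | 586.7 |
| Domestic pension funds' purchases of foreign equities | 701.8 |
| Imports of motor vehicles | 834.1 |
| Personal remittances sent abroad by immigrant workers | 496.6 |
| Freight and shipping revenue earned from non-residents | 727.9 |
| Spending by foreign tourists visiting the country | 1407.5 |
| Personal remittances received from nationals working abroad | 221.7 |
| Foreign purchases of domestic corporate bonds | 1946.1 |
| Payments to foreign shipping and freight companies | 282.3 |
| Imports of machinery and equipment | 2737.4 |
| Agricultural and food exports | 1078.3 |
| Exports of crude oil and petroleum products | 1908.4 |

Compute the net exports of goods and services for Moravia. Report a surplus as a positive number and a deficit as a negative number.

1113.1

Goods: 1078.3 - 834.1 - 2737.4 + 1908.4 = -584.8
Services: 1407.5 + 727.9 - 155.2 - 282.3 = 1697.9
Trade balance = -584.8 + 1697.9 = 1113.1
(Excluded from the trade balance — capital account: sale of embassy land to a foreign government 56.5; primary income: interest received on holdings of foreign bonds 516.2, dividends paid to foreign shareholders of resident firms 586.7; financial account: domestic pension funds' purchases of foreign equities 701.8, foreign purchases of domestic corporate bonds 1946.1; secondary income: personal remittances sent abroad by immigrant workers 496.6, personal remittances received from nationals working abroad 221.7.)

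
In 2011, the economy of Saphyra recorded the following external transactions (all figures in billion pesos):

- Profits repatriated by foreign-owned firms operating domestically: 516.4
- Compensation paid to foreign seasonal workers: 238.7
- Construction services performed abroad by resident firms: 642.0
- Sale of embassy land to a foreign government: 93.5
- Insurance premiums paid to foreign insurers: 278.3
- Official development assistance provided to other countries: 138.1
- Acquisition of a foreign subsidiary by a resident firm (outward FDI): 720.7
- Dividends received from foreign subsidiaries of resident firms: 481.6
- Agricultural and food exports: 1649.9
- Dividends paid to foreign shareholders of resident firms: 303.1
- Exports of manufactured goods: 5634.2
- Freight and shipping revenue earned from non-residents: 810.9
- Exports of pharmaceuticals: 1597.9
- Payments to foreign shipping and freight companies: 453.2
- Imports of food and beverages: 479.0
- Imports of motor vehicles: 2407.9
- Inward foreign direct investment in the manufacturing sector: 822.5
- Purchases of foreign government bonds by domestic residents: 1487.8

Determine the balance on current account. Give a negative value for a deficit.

6001.8

Goods: -479.0 - 2407.9 + 1597.9 + 5634.2 + 1649.9 = 5995.1
Services: 642.0 - 453.2 - 278.3 + 810.9 = 721.4
Primary income: -516.4 + 481.6 - 238.7 - 303.1 = -576.6
Secondary income: -138.1
Current account = 5995.1 + 721.4 + (-576.6) + (-138.1) = 6001.8
(Excluded from the current account — capital account: sale of embassy land to a foreign government 93.5; financial account: acquisition of a foreign subsidiary by a resident firm (outward FDI) 720.7, inward foreign direct investment in the manufacturing sector 822.5, purchases of foreign government bonds by domestic residents 1487.8.)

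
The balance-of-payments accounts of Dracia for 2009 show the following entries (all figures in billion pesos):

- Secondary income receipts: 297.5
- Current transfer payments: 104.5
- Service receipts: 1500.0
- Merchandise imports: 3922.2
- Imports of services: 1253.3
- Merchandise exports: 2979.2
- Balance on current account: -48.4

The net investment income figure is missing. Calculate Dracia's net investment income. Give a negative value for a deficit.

Current account = goods balance + services balance + net primary income + net secondary income
Sum of the known components = -503.3
Net investment income = CA - (known components) = -48.4 - (-503.3) = 454.9

454.9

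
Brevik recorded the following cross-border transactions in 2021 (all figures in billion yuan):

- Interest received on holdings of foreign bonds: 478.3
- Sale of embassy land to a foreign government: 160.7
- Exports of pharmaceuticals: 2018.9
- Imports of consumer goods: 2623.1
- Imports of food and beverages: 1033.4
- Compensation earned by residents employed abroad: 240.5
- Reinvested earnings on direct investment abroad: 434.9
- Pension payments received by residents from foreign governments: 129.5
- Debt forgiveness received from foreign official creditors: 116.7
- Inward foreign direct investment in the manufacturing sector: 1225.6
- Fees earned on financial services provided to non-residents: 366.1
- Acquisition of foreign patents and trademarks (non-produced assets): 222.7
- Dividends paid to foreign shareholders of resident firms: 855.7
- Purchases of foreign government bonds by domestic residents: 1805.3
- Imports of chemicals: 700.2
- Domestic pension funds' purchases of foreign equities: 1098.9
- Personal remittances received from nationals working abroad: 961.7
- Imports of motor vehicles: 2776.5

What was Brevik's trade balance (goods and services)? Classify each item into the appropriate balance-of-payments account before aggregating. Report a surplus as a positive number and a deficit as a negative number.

-4748.2

Goods: -2776.5 - 2623.1 - 1033.4 - 700.2 + 2018.9 = -5114.3
Services: 366.1
Trade balance = -5114.3 + 366.1 = -4748.2
(Excluded from the trade balance — primary income: interest received on holdings of foreign bonds 478.3, compensation earned by residents employed abroad 240.5, reinvested earnings on direct investment abroad 434.9, dividends paid to foreign shareholders of resident firms 855.7; capital account: sale of embassy land to a foreign government 160.7, debt forgiveness received from foreign official creditors 116.7, acquisition of foreign patents and trademarks (non-produced assets) 222.7; secondary income: pension payments received by residents from foreign governments 129.5, personal remittances received from nationals working abroad 961.7; financial account: inward foreign direct investment in the manufacturing sector 1225.6, purchases of foreign government bonds by domestic residents 1805.3, domestic pension funds' purchases of foreign equities 1098.9.)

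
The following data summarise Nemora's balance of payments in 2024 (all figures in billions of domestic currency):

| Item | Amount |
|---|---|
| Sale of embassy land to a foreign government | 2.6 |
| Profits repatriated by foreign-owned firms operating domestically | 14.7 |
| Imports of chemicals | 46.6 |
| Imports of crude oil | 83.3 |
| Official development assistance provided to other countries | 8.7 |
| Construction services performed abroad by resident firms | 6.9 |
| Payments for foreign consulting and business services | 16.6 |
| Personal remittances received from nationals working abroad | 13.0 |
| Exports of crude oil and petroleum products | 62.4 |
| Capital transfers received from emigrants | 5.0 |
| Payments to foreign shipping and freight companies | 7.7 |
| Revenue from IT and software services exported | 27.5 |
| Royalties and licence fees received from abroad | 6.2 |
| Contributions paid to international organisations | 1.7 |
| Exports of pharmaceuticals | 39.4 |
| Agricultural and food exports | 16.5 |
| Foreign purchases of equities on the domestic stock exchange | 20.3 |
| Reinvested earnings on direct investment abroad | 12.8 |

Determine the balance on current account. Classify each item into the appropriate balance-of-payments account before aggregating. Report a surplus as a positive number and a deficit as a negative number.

5.4

Goods: 62.4 + 16.5 - 83.3 - 46.6 + 39.4 = -11.6
Services: 6.9 - 7.7 + 27.5 + 6.2 - 16.6 = 16.3
Primary income: 12.8 - 14.7 = -1.9
Secondary income: 13.0 - 1.7 - 8.7 = 2.6
Current account = (-11.6) + 16.3 + (-1.9) + 2.6 = 5.4
(Excluded from the current account — capital account: sale of embassy land to a foreign government 2.6, capital transfers received from emigrants 5.0; financial account: foreign purchases of equities on the domestic stock exchange 20.3.)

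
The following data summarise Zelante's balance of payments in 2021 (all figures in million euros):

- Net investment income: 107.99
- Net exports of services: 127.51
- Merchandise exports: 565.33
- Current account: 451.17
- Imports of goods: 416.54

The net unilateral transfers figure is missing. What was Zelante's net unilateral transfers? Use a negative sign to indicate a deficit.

Current account = goods balance + services balance + net primary income + net secondary income
Sum of the known components = 384.29
Net unilateral transfers = CA - (known components) = 451.17 - 384.29 = 66.88

66.88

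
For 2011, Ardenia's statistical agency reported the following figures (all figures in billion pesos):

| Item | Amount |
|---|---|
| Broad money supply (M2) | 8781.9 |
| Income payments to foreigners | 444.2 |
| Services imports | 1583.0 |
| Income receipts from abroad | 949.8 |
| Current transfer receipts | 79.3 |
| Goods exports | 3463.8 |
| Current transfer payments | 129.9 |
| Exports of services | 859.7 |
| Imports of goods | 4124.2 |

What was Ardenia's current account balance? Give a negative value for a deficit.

Goods balance = 3463.8 - 4124.2 = -660.4
Services balance = 859.7 - 1583.0 = -723.3
Trade balance (goods + services) = -660.4 + (-723.3) = -1383.7
Net primary income = 949.8 - 444.2 = 505.6
Net secondary income = 79.3 - 129.9 = -50.6
Current account = -1383.7 + 505.6 + (-50.6) = -928.7

-928.7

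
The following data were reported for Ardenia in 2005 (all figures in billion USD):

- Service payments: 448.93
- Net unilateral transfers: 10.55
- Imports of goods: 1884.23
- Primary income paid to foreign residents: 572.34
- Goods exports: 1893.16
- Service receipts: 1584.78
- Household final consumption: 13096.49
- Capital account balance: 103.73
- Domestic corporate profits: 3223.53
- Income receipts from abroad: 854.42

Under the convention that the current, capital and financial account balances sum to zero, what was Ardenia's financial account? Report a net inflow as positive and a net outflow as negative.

-1541.14

Goods balance = 1893.16 - 1884.23 = 8.93
Services balance = 1584.78 - 448.93 = 1135.85
Trade balance (goods + services) = 8.93 + 1135.85 = 1144.78
Net primary income = 854.42 - 572.34 = 282.08
Net secondary income = 10.55
Current account = 1144.78 + 282.08 + 10.55 = 1437.41
Financial account = -(1437.41 + 103.73) = -1541.14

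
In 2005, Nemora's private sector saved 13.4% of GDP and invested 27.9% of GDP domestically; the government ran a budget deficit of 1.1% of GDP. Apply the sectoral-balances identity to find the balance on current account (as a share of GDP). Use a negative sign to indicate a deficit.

-15.6

By the sectoral-balances identity, CA = (S_private - I) + (T - G).
Private balance = 13.4 - 27.9 = -14.5
Government balance (T - G) = -1.1
CA = -14.5 + (-1.1) = -15.6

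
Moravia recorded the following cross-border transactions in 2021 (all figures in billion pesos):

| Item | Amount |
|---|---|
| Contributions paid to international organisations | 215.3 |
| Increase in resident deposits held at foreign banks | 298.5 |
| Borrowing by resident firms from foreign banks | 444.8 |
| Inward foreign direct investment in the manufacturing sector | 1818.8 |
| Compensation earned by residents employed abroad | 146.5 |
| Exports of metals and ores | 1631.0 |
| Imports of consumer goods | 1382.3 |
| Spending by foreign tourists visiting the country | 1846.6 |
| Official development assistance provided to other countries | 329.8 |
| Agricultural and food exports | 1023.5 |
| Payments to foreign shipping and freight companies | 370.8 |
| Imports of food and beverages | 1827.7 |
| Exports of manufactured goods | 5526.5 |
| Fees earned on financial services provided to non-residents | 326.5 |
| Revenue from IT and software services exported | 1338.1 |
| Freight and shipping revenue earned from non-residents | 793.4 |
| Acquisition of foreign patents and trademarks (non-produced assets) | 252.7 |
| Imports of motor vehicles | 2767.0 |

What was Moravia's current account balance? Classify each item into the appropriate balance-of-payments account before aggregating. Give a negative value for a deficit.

5739.2

Goods: 1631.0 - 2767.0 + 5526.5 - 1827.7 - 1382.3 + 1023.5 = 2204.0
Services: -370.8 + 793.4 + 1338.1 + 326.5 + 1846.6 = 3933.8
Primary income: 146.5
Secondary income: -215.3 - 329.8 = -545.1
Current account = 2204.0 + 3933.8 + 146.5 + (-545.1) = 5739.2
(Excluded from the current account — financial account: increase in resident deposits held at foreign banks 298.5, borrowing by resident firms from foreign banks 444.8, inward foreign direct investment in the manufacturing sector 1818.8; capital account: acquisition of foreign patents and trademarks (non-produced assets) 252.7.)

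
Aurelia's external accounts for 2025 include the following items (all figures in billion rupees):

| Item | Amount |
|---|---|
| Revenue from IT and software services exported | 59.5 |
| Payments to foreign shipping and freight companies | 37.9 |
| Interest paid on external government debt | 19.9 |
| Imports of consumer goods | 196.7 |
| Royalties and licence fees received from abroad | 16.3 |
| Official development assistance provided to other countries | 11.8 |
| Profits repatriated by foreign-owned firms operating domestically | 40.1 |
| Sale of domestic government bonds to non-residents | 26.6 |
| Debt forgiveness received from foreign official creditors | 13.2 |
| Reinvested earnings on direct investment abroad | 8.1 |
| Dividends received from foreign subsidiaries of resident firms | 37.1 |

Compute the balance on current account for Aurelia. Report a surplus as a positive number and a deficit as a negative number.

Goods: -196.7
Services: -37.9 + 59.5 + 16.3 = 37.9
Primary income: 37.1 - 40.1 + 8.1 - 19.9 = -14.8
Secondary income: -11.8
Current account = (-196.7) + 37.9 + (-14.8) + (-11.8) = -185.4
(Excluded from the current account — financial account: sale of domestic government bonds to non-residents 26.6; capital account: debt forgiveness received from foreign official creditors 13.2.)

-185.4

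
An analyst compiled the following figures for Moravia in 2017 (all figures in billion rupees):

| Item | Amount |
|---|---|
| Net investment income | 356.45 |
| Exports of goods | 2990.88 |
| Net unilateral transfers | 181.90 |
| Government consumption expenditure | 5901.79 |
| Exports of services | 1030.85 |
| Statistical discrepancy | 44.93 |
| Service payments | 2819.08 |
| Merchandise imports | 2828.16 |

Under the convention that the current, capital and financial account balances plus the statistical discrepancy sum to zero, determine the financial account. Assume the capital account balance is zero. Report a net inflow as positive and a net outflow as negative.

Goods balance = 2990.88 - 2828.16 = 162.72
Services balance = 1030.85 - 2819.08 = -1788.23
Trade balance (goods + services) = 162.72 + (-1788.23) = -1625.51
Net primary income = 356.45
Net secondary income = 181.90
Current account = -1625.51 + 356.45 + 181.90 = -1087.16
Financial account = -(-1087.16 + 44.93) = 1042.23

1042.23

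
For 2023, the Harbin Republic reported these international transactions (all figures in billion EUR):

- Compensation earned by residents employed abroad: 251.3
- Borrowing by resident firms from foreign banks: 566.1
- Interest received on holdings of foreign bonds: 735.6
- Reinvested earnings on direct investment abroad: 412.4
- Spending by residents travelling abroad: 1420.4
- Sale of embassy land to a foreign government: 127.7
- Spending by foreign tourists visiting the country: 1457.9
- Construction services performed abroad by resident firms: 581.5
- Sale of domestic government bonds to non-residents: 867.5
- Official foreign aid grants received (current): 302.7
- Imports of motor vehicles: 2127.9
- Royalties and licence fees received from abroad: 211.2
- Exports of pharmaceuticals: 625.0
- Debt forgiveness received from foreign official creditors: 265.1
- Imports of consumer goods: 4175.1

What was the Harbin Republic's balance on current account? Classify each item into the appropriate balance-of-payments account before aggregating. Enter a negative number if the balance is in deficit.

-3145.8

Goods: -4175.1 - 2127.9 + 625.0 = -5678.0
Services: 1457.9 - 1420.4 + 581.5 + 211.2 = 830.2
Primary income: 412.4 + 251.3 + 735.6 = 1399.3
Secondary income: 302.7
Current account = (-5678.0) + 830.2 + 1399.3 + 302.7 = -3145.8
(Excluded from the current account — financial account: borrowing by resident firms from foreign banks 566.1, sale of domestic government bonds to non-residents 867.5; capital account: sale of embassy land to a foreign government 127.7, debt forgiveness received from foreign official creditors 265.1.)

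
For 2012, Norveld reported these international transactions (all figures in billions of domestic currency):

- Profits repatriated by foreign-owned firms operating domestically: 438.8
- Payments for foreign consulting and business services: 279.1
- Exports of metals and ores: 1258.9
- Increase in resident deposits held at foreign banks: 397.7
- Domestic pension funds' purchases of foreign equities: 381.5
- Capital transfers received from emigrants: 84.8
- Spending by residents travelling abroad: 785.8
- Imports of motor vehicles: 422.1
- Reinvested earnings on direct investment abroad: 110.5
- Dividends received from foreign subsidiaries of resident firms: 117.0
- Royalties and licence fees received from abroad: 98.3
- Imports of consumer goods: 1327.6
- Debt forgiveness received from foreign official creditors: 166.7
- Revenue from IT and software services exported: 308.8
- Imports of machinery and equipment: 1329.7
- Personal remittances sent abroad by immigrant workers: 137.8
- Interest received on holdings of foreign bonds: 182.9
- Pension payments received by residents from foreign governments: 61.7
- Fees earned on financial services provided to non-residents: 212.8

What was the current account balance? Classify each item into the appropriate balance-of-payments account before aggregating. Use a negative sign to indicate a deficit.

-2370.0

Goods: -1329.7 + 1258.9 - 1327.6 - 422.1 = -1820.5
Services: 212.8 + 98.3 - 785.8 + 308.8 - 279.1 = -445.0
Primary income: -438.8 + 182.9 + 110.5 + 117.0 = -28.4
Secondary income: 61.7 - 137.8 = -76.1
Current account = (-1820.5) + (-445.0) + (-28.4) + (-76.1) = -2370.0
(Excluded from the current account — financial account: increase in resident deposits held at foreign banks 397.7, domestic pension funds' purchases of foreign equities 381.5; capital account: capital transfers received from emigrants 84.8, debt forgiveness received from foreign official creditors 166.7.)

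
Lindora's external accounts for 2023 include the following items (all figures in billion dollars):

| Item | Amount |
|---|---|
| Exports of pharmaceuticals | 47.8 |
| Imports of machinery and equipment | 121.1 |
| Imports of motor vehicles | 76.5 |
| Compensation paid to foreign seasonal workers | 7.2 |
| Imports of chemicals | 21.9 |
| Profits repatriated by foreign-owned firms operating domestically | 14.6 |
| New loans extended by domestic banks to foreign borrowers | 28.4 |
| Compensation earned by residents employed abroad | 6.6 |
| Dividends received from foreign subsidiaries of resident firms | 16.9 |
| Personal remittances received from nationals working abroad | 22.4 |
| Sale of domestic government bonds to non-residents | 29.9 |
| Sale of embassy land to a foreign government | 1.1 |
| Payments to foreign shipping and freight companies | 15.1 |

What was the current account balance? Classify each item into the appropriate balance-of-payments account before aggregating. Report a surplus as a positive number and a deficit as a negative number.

Goods: -21.9 - 121.1 - 76.5 + 47.8 = -171.7
Services: -15.1
Primary income: -7.2 + 6.6 + 16.9 - 14.6 = 1.7
Secondary income: 22.4
Current account = (-171.7) + (-15.1) + 1.7 + 22.4 = -162.7
(Excluded from the current account — financial account: new loans extended by domestic banks to foreign borrowers 28.4, sale of domestic government bonds to non-residents 29.9; capital account: sale of embassy land to a foreign government 1.1.)

-162.7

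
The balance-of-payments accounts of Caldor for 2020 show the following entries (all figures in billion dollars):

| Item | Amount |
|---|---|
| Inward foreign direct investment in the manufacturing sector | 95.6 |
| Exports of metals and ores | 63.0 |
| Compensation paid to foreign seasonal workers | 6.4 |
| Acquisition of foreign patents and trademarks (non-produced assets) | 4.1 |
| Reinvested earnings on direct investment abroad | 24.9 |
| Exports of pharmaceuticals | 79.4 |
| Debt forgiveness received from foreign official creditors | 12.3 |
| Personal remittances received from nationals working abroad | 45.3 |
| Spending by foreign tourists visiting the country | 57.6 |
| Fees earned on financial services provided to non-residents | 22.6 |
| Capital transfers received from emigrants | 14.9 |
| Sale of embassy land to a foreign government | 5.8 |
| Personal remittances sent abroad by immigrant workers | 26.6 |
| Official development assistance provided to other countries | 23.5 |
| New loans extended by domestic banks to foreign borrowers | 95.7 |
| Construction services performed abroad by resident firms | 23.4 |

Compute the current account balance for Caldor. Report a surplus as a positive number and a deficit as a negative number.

259.7

Goods: 63.0 + 79.4 = 142.4
Services: 57.6 + 23.4 + 22.6 = 103.6
Primary income: 24.9 - 6.4 = 18.5
Secondary income: -23.5 - 26.6 + 45.3 = -4.8
Current account = 142.4 + 103.6 + 18.5 + (-4.8) = 259.7
(Excluded from the current account — financial account: inward foreign direct investment in the manufacturing sector 95.6, new loans extended by domestic banks to foreign borrowers 95.7; capital account: acquisition of foreign patents and trademarks (non-produced assets) 4.1, debt forgiveness received from foreign official creditors 12.3, capital transfers received from emigrants 14.9, sale of embassy land to a foreign government 5.8.)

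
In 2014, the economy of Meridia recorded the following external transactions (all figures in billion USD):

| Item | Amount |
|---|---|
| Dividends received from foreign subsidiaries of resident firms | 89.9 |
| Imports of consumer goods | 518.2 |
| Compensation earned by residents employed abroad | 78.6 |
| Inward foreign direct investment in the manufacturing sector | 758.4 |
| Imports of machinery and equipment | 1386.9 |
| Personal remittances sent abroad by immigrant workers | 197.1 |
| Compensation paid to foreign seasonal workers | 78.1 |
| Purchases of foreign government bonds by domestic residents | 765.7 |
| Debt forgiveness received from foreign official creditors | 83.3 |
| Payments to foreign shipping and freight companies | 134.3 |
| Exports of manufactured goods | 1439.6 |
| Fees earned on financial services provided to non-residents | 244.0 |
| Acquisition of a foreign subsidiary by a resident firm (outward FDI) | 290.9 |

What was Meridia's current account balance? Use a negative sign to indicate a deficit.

Goods: -1386.9 - 518.2 + 1439.6 = -465.5
Services: -134.3 + 244.0 = 109.7
Primary income: 78.6 + 89.9 - 78.1 = 90.4
Secondary income: -197.1
Current account = (-465.5) + 109.7 + 90.4 + (-197.1) = -462.5
(Excluded from the current account — financial account: inward foreign direct investment in the manufacturing sector 758.4, purchases of foreign government bonds by domestic residents 765.7, acquisition of a foreign subsidiary by a resident firm (outward FDI) 290.9; capital account: debt forgiveness received from foreign official creditors 83.3.)

-462.5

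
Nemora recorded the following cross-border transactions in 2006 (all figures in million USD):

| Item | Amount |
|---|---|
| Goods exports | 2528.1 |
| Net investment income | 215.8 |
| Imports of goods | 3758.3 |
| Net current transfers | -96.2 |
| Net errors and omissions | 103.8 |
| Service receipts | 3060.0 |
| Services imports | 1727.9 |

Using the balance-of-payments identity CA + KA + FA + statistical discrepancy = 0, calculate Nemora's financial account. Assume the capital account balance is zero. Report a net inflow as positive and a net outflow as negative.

-325.3

Goods balance = 2528.1 - 3758.3 = -1230.2
Services balance = 3060.0 - 1727.9 = 1332.1
Trade balance (goods + services) = -1230.2 + 1332.1 = 101.9
Net primary income = 215.8
Net secondary income = -96.2
Current account = 101.9 + 215.8 + (-96.2) = 221.5
Financial account = -(221.5 + 103.8) = -325.3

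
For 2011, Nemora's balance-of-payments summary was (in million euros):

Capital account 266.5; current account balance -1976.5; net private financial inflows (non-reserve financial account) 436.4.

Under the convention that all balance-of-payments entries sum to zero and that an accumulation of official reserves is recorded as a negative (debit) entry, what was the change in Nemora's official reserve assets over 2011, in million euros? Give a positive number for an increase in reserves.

-1273.6

Official reserve transactions balance = -((-1976.5) + 266.5 + 436.4) = 1273.6
An accumulation of reserves is recorded as a debit (negative entry), so the change in the stock of reserves is the negative of that balance.
Change in official reserves = -(1273.6) = -1273.6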